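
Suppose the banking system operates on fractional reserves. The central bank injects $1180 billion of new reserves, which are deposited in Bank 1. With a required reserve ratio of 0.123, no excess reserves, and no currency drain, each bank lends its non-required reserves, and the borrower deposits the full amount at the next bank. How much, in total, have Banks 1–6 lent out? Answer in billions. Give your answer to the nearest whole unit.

$4585 billion

Bank i lends (1 − rr)^i of the original deposit: Bank 1 lends 1180·0.8770 = 1034.8600, Bank 2 lends 1180·0.8770² ≈ 907.5722, and so on.
Summing a geometric series: total = 1180·[0.8770·(1 − 0.8770^6) / (1 − 0.8770)] ≈ 4585.4772 billion.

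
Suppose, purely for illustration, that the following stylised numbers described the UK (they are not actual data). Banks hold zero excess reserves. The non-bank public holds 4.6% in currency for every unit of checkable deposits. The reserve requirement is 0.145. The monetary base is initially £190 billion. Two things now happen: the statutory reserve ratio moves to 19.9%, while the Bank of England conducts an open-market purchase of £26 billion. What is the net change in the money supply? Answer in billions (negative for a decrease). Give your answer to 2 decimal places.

Before: m₁ = (1 + 0.046) / (0.145 + 0.046) ≈ 5.476440, MB₁ = 190, so M₁ = 5.476440 × 190 = 1040.5236 billion.
After: m₂ = (1 + 0.046) / (0.199 + 0.046) ≈ 4.269388, MB₂ = 190 + 26 = 216, so M₂ = 4.269388 × 216 ≈ 922.1878 billion.
ΔM = M₂ − M₁ = 922.1878 − 1040.5236 = -118.3358 billion.

-118.34 billion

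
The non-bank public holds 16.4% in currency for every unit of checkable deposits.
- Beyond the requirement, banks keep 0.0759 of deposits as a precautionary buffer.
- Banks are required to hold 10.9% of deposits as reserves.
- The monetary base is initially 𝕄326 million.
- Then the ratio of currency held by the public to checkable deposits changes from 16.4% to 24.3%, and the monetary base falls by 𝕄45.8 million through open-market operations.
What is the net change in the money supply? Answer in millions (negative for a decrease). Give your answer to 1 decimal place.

-273.7 million

Before: m₁ = (1 + 0.164) / (0.109 + 0.0759 + 0.164) ≈ 3.33620, MB₁ = 326, so M₁ = 3.33620 × 326 = 1087.6012 million.
After: m₂ = (1 + 0.243) / (0.109 + 0.0759 + 0.243) ≈ 2.90488, MB₂ = 326 − 45.8 = 280.2, so M₂ = 2.90488 × 280.2 ≈ 813.9474 million.
ΔM = M₂ − M₁ = 813.9474 − 1087.6012 = -273.6538 million.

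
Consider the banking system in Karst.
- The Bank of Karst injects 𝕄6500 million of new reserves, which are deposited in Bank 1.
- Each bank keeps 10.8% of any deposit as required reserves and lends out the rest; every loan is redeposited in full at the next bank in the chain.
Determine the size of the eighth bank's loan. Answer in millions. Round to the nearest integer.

Each bank lends a fraction (1 − rr) = 0.8920 of the deposit it receives, so Bank 8 receives 6500·0.8920^7 and lends 6500·0.8920^8 ≈ 2605.1467 million.

𝕄2605 million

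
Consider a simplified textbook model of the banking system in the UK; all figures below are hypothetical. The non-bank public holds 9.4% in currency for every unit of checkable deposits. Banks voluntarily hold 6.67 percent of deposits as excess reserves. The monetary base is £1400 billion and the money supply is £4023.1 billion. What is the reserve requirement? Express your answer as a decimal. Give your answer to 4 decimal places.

0.2200

Using m = M/MB = 4023.1/1400 ≈ 2.873643. Since m = (1 + c)/(c + rr + e), the denominator satisfies c + rr + e = (1 + c)/m = (1 + 0.094) / 2.873643 ≈ 0.380701.
With c = 0.094 and e = 0.0667, the reserve requirement is 0.380701 − 0.094 − 0.0667 = 0.220001.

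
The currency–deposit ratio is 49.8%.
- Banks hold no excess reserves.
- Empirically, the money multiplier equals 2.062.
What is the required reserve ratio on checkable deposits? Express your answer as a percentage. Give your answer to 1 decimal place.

22.8%

Using m = 2.062. Since m = (1 + c)/(c + rr + e), the denominator satisfies c + rr + e = (1 + c)/m = (1 + 0.498) / 2.062 ≈ 0.726479.
With c = 0.498 and e = 0, the required reserve ratio on checkable deposits is 0.726479 − 0.498 − 0 = 0.228479.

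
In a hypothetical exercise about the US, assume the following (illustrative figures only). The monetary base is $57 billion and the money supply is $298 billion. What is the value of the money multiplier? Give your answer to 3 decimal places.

5.228

The money multiplier is m = M / MB = 298 / 57 ≈ 5.22807.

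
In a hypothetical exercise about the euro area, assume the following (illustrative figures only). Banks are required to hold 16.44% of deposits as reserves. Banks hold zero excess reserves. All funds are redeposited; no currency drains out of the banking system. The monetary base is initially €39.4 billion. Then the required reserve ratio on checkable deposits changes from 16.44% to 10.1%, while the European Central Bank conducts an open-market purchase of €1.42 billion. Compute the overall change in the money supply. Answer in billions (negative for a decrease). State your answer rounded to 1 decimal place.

Before: m₁ = 1 / (0.1644) ≈ 6.0827, MB₁ = 39.4, so M₁ = 6.0827 × 39.4 ≈ 239.6584 billion.
After: m₂ = 1 / (0.101) ≈ 9.9010, MB₂ = 39.4 + 1.42 = 40.82, so M₂ = 9.9010 × 40.82 ≈ 404.1588 billion.
ΔM = M₂ − M₁ = 404.1588 − 239.6584 = 164.5004 billion.

€164.5 billion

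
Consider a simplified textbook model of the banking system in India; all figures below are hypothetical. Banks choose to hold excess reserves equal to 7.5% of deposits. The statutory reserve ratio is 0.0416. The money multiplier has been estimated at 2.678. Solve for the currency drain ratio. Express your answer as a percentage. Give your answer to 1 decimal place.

Using m = 2.678. From m = (1 + c)/(c + rr + e), rearranging gives 1 + c = m·(c + rr + e), so c·(1 − m) = m·(rr + e) − 1.
Hence c = [m·(rr + e) − 1]/(1 − m) = [2.678 × (0.0416 + 0.075) − 1] / (1 − 2.678) ≈ 0.409860.

41.0%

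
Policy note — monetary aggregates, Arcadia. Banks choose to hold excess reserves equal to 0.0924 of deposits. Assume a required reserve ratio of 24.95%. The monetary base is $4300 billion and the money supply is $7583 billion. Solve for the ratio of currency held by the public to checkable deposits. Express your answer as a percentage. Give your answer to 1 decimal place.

Using m = M/MB = 7583/4300 ≈ 1.763488. From m = (1 + c)/(c + rr + e), rearranging gives 1 + c = m·(c + rr + e), so c·(1 − m) = m·(rr + e) − 1.
Hence c = [m·(rr + e) − 1]/(1 − m) = [1.763488 × (0.2495 + 0.0924) − 1] / (1 − 1.763488) ≈ 0.520065.

52.0%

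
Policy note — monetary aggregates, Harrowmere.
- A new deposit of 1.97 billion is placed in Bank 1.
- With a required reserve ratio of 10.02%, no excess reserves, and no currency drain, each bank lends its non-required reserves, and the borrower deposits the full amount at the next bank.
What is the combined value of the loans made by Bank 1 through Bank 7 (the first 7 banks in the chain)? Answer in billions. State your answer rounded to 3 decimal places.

Bank i lends (1 − rr)^i of the original deposit: Bank 1 lends 1.97·0.8998 ≈ 1.7726, Bank 2 lends 1.97·0.8998² ≈ 1.5950, and so on.
Summing a geometric series: total = 1.97·[0.8998·(1 − 0.8998^7) / (1 − 0.8998)] ≈ 9.2424 billion.

9.242 billion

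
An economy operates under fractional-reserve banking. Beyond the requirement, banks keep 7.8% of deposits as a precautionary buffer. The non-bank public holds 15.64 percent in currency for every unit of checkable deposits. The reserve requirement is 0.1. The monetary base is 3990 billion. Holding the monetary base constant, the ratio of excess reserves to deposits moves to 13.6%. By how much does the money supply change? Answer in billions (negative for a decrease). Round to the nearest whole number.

Initially m₁ = (1 + 0.1564) / (0.1 + 0.078 + 0.1564) ≈ 3.45813, so M₁ = 3.45813 × 3990 = 13797.9387 billion.
After the change m₂ = (1 + 0.1564) / (0.1 + 0.136 + 0.1564) ≈ 2.94699, so M₂ = 2.94699 × 3990 = 11758.4901 billion.
ΔM = M₂ − M₁ = 11758.4901 − 13797.9387 = -2039.4486 billion.

-2039 billion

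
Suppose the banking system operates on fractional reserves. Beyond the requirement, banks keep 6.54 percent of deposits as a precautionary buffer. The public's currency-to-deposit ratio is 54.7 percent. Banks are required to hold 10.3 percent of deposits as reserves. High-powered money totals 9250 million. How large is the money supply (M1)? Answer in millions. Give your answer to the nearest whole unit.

The money multiplier is m = (1 + c) / (rr + e + c) = (1 + 0.547) / (0.103 + 0.0654 + 0.547) ≈ 2.16243.
So M = m × MB = 2.16243 × 9250 = 20002.4775 million.

20002 million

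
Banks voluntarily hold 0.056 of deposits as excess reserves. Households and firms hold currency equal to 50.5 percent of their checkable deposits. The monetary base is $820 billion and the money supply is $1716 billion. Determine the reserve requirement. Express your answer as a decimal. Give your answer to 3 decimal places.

Using m = M/MB = 1716/820 ≈ 2.092683. Since m = (1 + c)/(c + rr + e), the denominator satisfies c + rr + e = (1 + c)/m = (1 + 0.505) / 2.092683 ≈ 0.719172.
With c = 0.505 and e = 0.056, the reserve requirement is 0.719172 − 0.505 − 0.056 = 0.158172.

0.158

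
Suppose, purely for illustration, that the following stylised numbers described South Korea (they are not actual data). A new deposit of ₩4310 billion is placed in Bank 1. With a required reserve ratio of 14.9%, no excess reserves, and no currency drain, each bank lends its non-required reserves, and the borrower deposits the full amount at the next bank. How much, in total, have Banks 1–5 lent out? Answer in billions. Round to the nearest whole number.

Bank i lends (1 − rr)^i of the original deposit: Bank 1 lends 4310·0.8510 = 3667.8100, Bank 2 lends 4310·0.8510² ≈ 3121.3063, and so on.
Summing a geometric series: total = 4310·[0.8510·(1 − 0.8510^5) / (1 − 0.8510)] ≈ 13629.4468 billion.

₩13629 billion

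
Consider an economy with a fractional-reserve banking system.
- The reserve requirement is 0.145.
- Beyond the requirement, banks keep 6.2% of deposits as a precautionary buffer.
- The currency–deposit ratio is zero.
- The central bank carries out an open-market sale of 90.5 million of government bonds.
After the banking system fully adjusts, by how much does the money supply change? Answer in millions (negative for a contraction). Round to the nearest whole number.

-437 million

The money multiplier is m = 1 / (rr + e) = 1 / (0.145 + 0.062) ≈ 4.8309.
The sale removes 90.5 million of base, so ΔM = m × ΔMB = 4.8309 × (−90.5) ≈ -437.1964 million.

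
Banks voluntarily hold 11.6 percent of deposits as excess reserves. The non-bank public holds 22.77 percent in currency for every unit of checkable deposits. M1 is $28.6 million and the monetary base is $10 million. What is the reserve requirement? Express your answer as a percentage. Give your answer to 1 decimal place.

Using m = M/MB = 28.6/10 = 2.860000. Since m = (1 + c)/(c + rr + e), the denominator satisfies c + rr + e = (1 + c)/m = (1 + 0.2277) / 2.860000 ≈ 0.429266.
With c = 0.2277 and e = 0.116, the reserve requirement is 0.429266 − 0.2277 − 0.116 = 0.085566.

8.6%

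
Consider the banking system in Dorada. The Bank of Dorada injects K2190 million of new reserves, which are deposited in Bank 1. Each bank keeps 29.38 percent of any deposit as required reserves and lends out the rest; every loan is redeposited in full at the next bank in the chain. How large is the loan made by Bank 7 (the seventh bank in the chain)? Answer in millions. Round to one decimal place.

K191.8 million

Each bank lends a fraction (1 − rr) = 0.7062 of the deposit it receives, so Bank 7 receives 2190·0.7062^6 and lends 2190·0.7062^7 ≈ 191.8395 million.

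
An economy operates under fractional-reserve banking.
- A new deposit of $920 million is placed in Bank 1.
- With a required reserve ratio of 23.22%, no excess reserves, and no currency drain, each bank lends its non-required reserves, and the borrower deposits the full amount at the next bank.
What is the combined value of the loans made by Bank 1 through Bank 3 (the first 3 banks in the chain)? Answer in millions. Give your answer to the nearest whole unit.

$1665 million

Bank i lends (1 − rr)^i of the original deposit: Bank 1 lends 920·0.7678 = 706.3760, Bank 2 lends 920·0.7678² ≈ 542.3555, and so on.
Summing a geometric series: total = 920·[0.7678·(1 − 0.7678^3) / (1 − 0.7678)] ≈ 1665.1520 million.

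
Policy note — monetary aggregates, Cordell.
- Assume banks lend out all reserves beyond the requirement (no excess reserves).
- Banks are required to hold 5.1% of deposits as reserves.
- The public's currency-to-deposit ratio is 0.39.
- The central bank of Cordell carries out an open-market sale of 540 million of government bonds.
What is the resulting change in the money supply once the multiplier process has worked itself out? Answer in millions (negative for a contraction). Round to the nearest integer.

-1702 million

The money multiplier is m = (1 + c) / (rr + c) = (1 + 0.39) / (0.051 + 0.39) ≈ 3.1519.
The sale removes 540 million of base, so ΔM = m × ΔMB = 3.1519 × (−540) = -1702.026 million.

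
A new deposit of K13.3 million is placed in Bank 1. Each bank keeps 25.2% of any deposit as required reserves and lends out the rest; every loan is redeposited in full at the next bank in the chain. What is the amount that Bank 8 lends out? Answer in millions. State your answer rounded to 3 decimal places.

K1.303 million

Each bank lends a fraction (1 − rr) = 0.7480 of the deposit it receives, so Bank 8 receives 13.3·0.7480^7 and lends 13.3·0.7480^8 ≈ 1.3034 million.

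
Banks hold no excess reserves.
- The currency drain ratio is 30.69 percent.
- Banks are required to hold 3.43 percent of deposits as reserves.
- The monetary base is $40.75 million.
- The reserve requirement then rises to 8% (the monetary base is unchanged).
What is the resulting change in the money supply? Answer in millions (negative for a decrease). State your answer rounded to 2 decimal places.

Initially m₁ = (1 + 0.3069) / (0.0343 + 0.3069) ≈ 3.83030, so M₁ = 3.83030 × 40.75 ≈ 156.0847 million.
After the change m₂ = (1 + 0.3069) / (0.08 + 0.3069) ≈ 3.37788, so M₂ = 3.37788 × 40.75 ≈ 137.6486 million.
ΔM = M₂ − M₁ = 137.6486 − 156.0847 = -18.4361 million.

-18.44 million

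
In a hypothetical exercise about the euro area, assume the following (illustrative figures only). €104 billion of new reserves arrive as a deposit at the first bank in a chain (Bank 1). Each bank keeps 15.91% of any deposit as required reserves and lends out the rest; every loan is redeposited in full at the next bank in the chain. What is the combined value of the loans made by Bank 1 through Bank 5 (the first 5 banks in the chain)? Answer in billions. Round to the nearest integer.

€319 billion

Bank i lends (1 − rr)^i of the original deposit: Bank 1 lends 104·0.8409 = 87.4536, Bank 2 lends 104·0.8409² ≈ 73.5397, and so on.
Summing a geometric series: total = 104·[0.8409·(1 − 0.8409^5) / (1 − 0.8409)] ≈ 318.5613 billion.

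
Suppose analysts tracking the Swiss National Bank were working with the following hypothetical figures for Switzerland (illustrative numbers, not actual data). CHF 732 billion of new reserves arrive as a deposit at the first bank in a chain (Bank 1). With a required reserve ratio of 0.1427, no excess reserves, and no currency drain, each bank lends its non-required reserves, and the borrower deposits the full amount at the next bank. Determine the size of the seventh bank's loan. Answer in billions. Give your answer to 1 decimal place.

Each bank lends a fraction (1 − rr) = 0.8573 of the deposit it receives, so Bank 7 receives 732·0.8573^6 and lends 732·0.8573^7 ≈ 249.1385 billion.

CHF 249.1 billion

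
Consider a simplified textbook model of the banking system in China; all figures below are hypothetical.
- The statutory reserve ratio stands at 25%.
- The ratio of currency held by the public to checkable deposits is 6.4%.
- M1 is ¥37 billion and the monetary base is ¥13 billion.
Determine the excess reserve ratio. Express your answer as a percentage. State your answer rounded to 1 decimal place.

6.0%

Using m = M/MB = 37/13 ≈ 2.846154. Since m = (1 + c)/(c + rr + e), the denominator satisfies c + rr + e = (1 + c)/m = (1 + 0.064) / 2.846154 ≈ 0.373838.
With c = 0.064 and rr = 0.25, the excess reserve ratio is 0.373838 − 0.064 − 0.25 = 0.059838.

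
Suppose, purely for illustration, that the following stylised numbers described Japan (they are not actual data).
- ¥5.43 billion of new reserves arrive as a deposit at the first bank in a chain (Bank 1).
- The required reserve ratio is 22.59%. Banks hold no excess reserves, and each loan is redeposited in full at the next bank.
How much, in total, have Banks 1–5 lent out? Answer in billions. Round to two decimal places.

¥13.44 billion

Bank i lends (1 − rr)^i of the original deposit: Bank 1 lends 5.43·0.7741 ≈ 4.2034, Bank 2 lends 5.43·0.7741² ≈ 3.2538, and so on.
Summing a geometric series: total = 5.43·[0.7741·(1 − 0.7741^5) / (1 − 0.7741)] ≈ 13.4351 billion.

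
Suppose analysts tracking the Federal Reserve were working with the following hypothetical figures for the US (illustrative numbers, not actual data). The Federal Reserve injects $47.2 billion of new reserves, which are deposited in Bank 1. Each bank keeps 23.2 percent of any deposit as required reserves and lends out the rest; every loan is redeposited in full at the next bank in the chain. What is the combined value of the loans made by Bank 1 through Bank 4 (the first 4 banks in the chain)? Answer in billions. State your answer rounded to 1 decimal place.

$101.9 billion

Bank i lends (1 − rr)^i of the original deposit: Bank 1 lends 47.2·0.7680 = 36.2496, Bank 2 lends 47.2·0.7680² ≈ 27.8397, and so on.
Summing a geometric series: total = 47.2·[0.7680·(1 − 0.7680^4) / (1 − 0.7680)] ≈ 101.8907 billion.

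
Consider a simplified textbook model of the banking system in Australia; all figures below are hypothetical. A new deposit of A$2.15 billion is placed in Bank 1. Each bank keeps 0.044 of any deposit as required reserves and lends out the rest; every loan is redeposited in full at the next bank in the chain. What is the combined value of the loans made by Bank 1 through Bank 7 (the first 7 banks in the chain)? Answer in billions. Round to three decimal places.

Bank i lends (1 − rr)^i of the original deposit: Bank 1 lends 2.15·0.9560 = 2.0554, Bank 2 lends 2.15·0.9560² ≈ 1.9650, and so on.
Summing a geometric series: total = 2.15·[0.9560·(1 − 0.9560^7) / (1 − 0.9560)] ≈ 12.6219 billion.

A$12.622 billion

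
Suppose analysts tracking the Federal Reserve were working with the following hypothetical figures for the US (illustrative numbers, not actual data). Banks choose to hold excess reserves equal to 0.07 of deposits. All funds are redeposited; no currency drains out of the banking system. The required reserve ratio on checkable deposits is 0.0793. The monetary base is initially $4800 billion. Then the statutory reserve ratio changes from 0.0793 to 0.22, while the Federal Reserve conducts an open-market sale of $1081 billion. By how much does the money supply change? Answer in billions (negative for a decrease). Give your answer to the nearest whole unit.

Before: m₁ = 1 / (0.0793 + 0.07) ≈ 6.69792, MB₁ = 4800, so M₁ = 6.69792 × 4800 = 32150.016 billion.
After: m₂ = 1 / (0.22 + 0.07) ≈ 3.44828, MB₂ = 4800 − 1081 = 3719, so M₂ = 3.44828 × 3719 ≈ 12824.1533 billion.
ΔM = M₂ − M₁ = 12824.1533 − 32150.016 = -19325.8627 billion.

-19326 billion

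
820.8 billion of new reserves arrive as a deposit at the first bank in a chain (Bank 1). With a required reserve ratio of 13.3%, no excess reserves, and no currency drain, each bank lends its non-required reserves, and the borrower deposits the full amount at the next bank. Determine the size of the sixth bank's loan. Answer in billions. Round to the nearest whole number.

349 billion

Each bank lends a fraction (1 − rr) = 0.8670 of the deposit it receives, so Bank 6 receives 820.8·0.8670^5 and lends 820.8·0.8670^6 ≈ 348.6197 billion.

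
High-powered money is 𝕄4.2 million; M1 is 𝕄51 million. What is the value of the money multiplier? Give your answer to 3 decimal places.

12.143

The money multiplier is m = M / MB = 51 / 4.2 ≈ 12.14286.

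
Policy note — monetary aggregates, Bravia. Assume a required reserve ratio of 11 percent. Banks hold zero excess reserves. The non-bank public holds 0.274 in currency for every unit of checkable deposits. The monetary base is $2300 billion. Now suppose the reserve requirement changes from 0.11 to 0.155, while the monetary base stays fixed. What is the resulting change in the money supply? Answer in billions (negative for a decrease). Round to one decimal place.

Initially m₁ = (1 + 0.274) / (0.11 + 0.274) ≈ 3.317708, so M₁ = 3.317708 × 2300 = 7630.7284 billion.
After the change m₂ = (1 + 0.274) / (0.155 + 0.274) ≈ 2.969697, so M₂ = 2.969697 × 2300 = 6830.3031 billion.
ΔM = M₂ − M₁ = 6830.3031 − 7630.7284 = -800.4253 billion.

-800.4 billion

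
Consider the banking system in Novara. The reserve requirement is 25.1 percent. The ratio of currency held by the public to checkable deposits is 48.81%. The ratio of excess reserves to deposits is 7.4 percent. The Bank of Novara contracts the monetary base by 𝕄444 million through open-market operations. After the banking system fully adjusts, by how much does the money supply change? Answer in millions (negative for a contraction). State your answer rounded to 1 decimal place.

The money multiplier is m = (1 + c) / (rr + e + c) = (1 + 0.4881) / (0.251 + 0.074 + 0.4881) ≈ 1.83016.
The sale removes 444 million of base, so ΔM = m × ΔMB = 1.83016 × (−444) ≈ -812.591 million.

-812.6 million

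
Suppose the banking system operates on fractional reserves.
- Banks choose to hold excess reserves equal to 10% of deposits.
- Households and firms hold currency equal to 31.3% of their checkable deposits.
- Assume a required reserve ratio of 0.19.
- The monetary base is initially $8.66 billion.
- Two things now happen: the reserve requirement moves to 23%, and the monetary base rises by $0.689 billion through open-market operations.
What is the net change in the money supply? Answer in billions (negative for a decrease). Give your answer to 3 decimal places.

Before: m₁ = (1 + 0.313) / (0.19 + 0.1 + 0.313) ≈ 2.17745, MB₁ = 8.66, so M₁ = 2.17745 × 8.66 ≈ 18.8567 billion.
After: m₂ = (1 + 0.313) / (0.23 + 0.1 + 0.313) ≈ 2.04199, MB₂ = 8.66 + 0.689 = 9.349, so M₂ = 2.04199 × 9.349 ≈ 19.0906 billion.
ΔM = M₂ − M₁ = 19.0906 − 18.8567 = 0.2339 billion.

$0.234 billion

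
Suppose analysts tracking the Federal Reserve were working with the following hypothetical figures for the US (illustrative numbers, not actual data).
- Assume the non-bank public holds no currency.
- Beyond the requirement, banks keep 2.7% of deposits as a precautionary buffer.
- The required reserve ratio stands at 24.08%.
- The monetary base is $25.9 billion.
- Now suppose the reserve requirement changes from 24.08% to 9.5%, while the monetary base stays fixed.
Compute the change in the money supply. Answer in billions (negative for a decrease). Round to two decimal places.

Initially m₁ = 1 / (0.2408 + 0.027) ≈ 3.73413, so M₁ = 3.73413 × 25.9 ≈ 96.714 billion.
After the change m₂ = 1 / (0.095 + 0.027) ≈ 8.19672, so M₂ = 8.19672 × 25.9 ≈ 212.295 billion.
ΔM = M₂ − M₁ = 212.295 − 96.714 = 115.581 billion.

$115.58 billion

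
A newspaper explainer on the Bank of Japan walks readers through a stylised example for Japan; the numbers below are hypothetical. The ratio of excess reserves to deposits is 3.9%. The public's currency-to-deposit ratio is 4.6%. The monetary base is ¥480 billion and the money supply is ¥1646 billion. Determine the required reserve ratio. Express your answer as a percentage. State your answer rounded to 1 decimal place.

Using m = M/MB = 1646/480 ≈ 3.429167. Since m = (1 + c)/(c + rr + e), the denominator satisfies c + rr + e = (1 + c)/m = (1 + 0.046) / 3.429167 ≈ 0.305030.
With c = 0.046 and e = 0.039, the required reserve ratio is 0.305030 − 0.046 − 0.039 = 0.22003.

22.0%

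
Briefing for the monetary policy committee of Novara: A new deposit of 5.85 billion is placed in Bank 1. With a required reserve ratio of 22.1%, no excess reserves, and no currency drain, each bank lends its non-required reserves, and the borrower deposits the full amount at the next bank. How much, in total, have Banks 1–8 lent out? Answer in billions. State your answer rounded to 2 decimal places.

Bank i lends (1 − rr)^i of the original deposit: Bank 1 lends 5.85·0.7790 ≈ 4.5572, Bank 2 lends 5.85·0.7790² ≈ 3.5500, and so on.
Summing a geometric series: total = 5.85·[0.7790·(1 − 0.7790^8) / (1 − 0.7790)] ≈ 17.8242 billion.

17.82 billion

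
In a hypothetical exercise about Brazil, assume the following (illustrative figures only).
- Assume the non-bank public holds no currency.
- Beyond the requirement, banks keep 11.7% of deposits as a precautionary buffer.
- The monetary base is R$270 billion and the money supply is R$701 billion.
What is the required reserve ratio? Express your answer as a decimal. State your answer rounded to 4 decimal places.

0.2682

Using m = M/MB = 701/270 ≈ 2.596296. Since m = (1 + c)/(c + rr + e), the denominator satisfies c + rr + e = (1 + c)/m = (1 + 0) / 2.596296 ≈ 0.385164.
With c = 0 and e = 0.117, the required reserve ratio is 0.385164 − 0 − 0.117 = 0.268164.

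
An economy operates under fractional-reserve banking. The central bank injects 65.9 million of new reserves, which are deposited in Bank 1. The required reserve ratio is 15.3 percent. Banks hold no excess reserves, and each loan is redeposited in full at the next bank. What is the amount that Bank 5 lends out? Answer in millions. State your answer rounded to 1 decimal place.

28.7 million

Each bank lends a fraction (1 − rr) = 0.8470 of the deposit it receives, so Bank 5 receives 65.9·0.8470^4 and lends 65.9·0.8470^5 ≈ 28.7278 million.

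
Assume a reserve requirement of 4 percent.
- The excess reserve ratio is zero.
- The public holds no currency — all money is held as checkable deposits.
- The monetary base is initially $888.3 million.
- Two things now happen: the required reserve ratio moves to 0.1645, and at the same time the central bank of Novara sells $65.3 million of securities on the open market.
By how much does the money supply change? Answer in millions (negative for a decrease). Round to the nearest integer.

-17204 million

Before: m₁ = 1 / (0.04) = 25, MB₁ = 888.3, so M₁ = 25 × 888.3 = 22207.5 million.
After: m₂ = 1 / (0.1645) ≈ 6.0790, MB₂ = 888.3 − 65.3 = 823, so M₂ = 6.0790 × 823 = 5003.017 million.
ΔM = M₂ − M₁ = 5003.017 − 22207.5 = -17204.483 million.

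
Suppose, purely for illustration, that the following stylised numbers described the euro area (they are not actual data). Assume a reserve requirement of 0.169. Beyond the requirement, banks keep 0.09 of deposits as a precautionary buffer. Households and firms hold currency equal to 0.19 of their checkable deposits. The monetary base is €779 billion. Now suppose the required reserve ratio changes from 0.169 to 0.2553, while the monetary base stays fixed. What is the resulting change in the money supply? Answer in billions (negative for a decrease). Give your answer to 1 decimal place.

-332.9 billion

Initially m₁ = (1 + 0.19) / (0.169 + 0.09 + 0.19) ≈ 2.65033, so M₁ = 2.65033 × 779 ≈ 2064.6071 billion.
After the change m₂ = (1 + 0.19) / (0.2553 + 0.09 + 0.19) ≈ 2.22305, so M₂ = 2.22305 × 779 ≈ 1731.756 billion.
ΔM = M₂ − M₁ = 1731.756 − 2064.6071 = -332.8511 billion.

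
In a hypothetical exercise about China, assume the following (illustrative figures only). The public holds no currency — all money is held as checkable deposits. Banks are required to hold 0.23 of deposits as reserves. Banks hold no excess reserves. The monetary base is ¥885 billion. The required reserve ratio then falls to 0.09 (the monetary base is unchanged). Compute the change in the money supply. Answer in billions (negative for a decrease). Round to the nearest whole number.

¥5986 billion

Initially m₁ = 1 / (0.23) ≈ 4.3478, so M₁ = 4.3478 × 885 = 3847.803 billion.
After the change m₂ = 1 / (0.09) ≈ 11.1111, so M₂ = 11.1111 × 885 = 9833.3235 billion.
ΔM = M₂ − M₁ = 9833.3235 − 3847.803 = 5985.5205 billion.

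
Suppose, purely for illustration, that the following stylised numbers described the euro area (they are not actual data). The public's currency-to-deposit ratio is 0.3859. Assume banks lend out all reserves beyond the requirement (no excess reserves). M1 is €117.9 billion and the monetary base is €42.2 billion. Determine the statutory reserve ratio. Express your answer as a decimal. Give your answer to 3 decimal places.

0.110

Using m = M/MB = 117.9/42.2 ≈ 2.793839. Since m = (1 + c)/(c + rr + e), the denominator satisfies c + rr + e = (1 + c)/m = (1 + 0.3859) / 2.793839 ≈ 0.496056.
With c = 0.3859 and e = 0, the statutory reserve ratio is 0.496056 − 0.3859 − 0 = 0.110156.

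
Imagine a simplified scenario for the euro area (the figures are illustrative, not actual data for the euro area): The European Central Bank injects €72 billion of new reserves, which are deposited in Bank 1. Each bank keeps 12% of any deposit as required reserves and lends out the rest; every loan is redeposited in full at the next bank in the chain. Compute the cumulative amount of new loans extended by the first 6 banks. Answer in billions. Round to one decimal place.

Bank i lends (1 − rr)^i of the original deposit: Bank 1 lends 72·0.8800 = 63.3600, Bank 2 lends 72·0.8800² = 55.7568, and so on.
Summing a geometric series: total = 72·[0.8800·(1 − 0.8800^6) / (1 − 0.8800)] ≈ 282.7946 billion.

€282.8 billion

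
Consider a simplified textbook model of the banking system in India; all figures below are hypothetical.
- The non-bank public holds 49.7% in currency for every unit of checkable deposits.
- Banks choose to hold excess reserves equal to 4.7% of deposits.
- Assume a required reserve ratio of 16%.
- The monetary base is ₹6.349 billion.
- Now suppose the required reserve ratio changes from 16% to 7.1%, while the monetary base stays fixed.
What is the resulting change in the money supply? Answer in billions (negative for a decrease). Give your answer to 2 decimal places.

Initially m₁ = (1 + 0.497) / (0.16 + 0.047 + 0.497) ≈ 2.1264, so M₁ = 2.1264 × 6.349 ≈ 13.5005 billion.
After the change m₂ = (1 + 0.497) / (0.071 + 0.047 + 0.497) ≈ 2.4341, so M₂ = 2.4341 × 6.349 ≈ 15.4541 billion.
ΔM = M₂ − M₁ = 15.4541 − 13.5005 = 1.9536 billion.

₹1.95 billion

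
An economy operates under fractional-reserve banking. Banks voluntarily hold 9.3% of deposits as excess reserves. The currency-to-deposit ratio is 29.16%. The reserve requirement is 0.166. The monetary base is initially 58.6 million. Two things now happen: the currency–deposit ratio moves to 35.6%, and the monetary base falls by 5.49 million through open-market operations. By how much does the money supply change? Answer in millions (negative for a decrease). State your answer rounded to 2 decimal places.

Before: m₁ = (1 + 0.2916) / (0.166 + 0.093 + 0.2916) ≈ 2.34580, MB₁ = 58.6, so M₁ = 2.34580 × 58.6 ≈ 137.4639 million.
After: m₂ = (1 + 0.356) / (0.166 + 0.093 + 0.356) ≈ 2.20488, MB₂ = 58.6 − 5.49 = 53.11, so M₂ = 2.20488 × 53.11 ≈ 117.1012 million.
ΔM = M₂ − M₁ = 117.1012 − 137.4639 = -20.3627 million.

-20.36 million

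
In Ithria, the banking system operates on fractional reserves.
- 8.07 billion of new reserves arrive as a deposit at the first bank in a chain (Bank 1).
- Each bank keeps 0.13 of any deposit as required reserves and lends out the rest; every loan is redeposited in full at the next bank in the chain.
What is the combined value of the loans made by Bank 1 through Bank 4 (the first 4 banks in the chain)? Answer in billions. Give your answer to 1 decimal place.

23.1 billion

Bank i lends (1 − rr)^i of the original deposit: Bank 1 lends 8.07·0.8700 = 7.0209, Bank 2 lends 8.07·0.8700² ≈ 6.1082, and so on.
Summing a geometric series: total = 8.07·[0.8700·(1 − 0.8700^4) / (1 − 0.8700)] ≈ 23.0665 billion.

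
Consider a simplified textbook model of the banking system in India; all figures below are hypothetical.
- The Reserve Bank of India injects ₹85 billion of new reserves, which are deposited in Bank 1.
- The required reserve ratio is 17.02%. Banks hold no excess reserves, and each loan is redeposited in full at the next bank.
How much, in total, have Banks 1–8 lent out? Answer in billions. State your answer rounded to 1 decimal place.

Bank i lends (1 − rr)^i of the original deposit: Bank 1 lends 85·0.8298 = 70.5330, Bank 2 lends 85·0.8298² ≈ 58.5283, and so on.
Summing a geometric series: total = 85·[0.8298·(1 − 0.8298^8) / (1 − 0.8298)] ≈ 321.2544 billion.

₹321.3 billion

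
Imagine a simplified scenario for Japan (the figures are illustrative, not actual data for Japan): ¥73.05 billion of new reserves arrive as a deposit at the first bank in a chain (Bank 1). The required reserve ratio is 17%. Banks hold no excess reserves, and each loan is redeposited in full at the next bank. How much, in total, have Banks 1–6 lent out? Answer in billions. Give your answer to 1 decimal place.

Bank i lends (1 − rr)^i of the original deposit: Bank 1 lends 73.05·0.8300 = 60.6315, Bank 2 lends 73.05·0.8300² ≈ 50.3241, and so on.
Summing a geometric series: total = 73.05·[0.8300·(1 − 0.8300^6) / (1 − 0.8300)] ≈ 240.0507 billion.

¥240.1 billion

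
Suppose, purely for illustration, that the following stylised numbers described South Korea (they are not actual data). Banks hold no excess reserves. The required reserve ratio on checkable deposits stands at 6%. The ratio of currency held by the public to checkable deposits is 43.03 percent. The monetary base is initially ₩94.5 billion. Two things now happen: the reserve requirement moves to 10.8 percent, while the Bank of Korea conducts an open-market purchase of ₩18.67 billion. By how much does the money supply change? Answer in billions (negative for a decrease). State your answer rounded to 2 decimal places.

₩25.03 billion

Before: m₁ = (1 + 0.4303) / (0.06 + 0.4303) ≈ 2.917194, MB₁ = 94.5, so M₁ = 2.917194 × 94.5 ≈ 275.6748 billion.
After: m₂ = (1 + 0.4303) / (0.108 + 0.4303) ≈ 2.657069, MB₂ = 94.5 + 18.67 = 113.17, so M₂ = 2.657069 × 113.17 ≈ 300.7005 billion.
ΔM = M₂ − M₁ = 300.7005 − 275.6748 = 25.0257 billion.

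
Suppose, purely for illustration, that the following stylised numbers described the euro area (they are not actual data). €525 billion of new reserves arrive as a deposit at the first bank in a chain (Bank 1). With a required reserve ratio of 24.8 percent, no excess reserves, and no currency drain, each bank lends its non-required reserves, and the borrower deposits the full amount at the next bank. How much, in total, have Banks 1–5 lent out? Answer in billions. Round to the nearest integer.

€1209 billion

Bank i lends (1 − rr)^i of the original deposit: Bank 1 lends 525·0.7520 = 394.8000, Bank 2 lends 525·0.7520² = 296.8896, and so on.
Summing a geometric series: total = 525·[0.7520·(1 − 0.7520^5) / (1 − 0.7520)] ≈ 1209.0978 billion.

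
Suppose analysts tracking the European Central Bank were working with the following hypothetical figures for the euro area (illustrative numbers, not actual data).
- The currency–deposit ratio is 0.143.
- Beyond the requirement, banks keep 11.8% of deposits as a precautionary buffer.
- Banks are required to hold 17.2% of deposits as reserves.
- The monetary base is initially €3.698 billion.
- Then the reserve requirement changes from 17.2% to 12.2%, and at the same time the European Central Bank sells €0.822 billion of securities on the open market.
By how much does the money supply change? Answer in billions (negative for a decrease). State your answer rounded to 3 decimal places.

-1.179 billion

Before: m₁ = (1 + 0.143) / (0.172 + 0.118 + 0.143) ≈ 2.63972, MB₁ = 3.698, so M₁ = 2.63972 × 3.698 ≈ 9.7617 billion.
After: m₂ = (1 + 0.143) / (0.122 + 0.118 + 0.143) ≈ 2.98433, MB₂ = 3.698 − 0.822 = 2.876, so M₂ = 2.98433 × 2.876 ≈ 8.5829 billion.
ΔM = M₂ − M₁ = 8.5829 − 9.7617 = -1.1788 billion.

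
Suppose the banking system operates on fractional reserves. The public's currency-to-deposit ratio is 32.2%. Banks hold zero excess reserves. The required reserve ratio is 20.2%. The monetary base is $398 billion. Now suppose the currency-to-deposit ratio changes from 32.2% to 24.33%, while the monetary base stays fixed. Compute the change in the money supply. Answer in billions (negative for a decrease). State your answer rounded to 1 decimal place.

Initially m₁ = (1 + 0.322) / (0.202 + 0.322) ≈ 2.52290, so M₁ = 2.52290 × 398 = 1004.1142 billion.
After the change m₂ = (1 + 0.2433) / (0.202 + 0.2433) ≈ 2.79205, so M₂ = 2.79205 × 398 = 1111.2359 billion.
ΔM = M₂ − M₁ = 1111.2359 − 1004.1142 = 107.1217 billion.

$107.1 billion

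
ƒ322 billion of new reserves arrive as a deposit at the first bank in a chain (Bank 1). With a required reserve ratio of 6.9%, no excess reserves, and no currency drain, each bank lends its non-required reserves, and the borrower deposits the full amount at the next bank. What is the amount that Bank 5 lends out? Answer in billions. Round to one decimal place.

ƒ225.2 billion

Each bank lends a fraction (1 − rr) = 0.9310 of the deposit it receives, so Bank 5 receives 322·0.9310^4 and lends 322·0.9310^5 ≈ 225.2186 billion.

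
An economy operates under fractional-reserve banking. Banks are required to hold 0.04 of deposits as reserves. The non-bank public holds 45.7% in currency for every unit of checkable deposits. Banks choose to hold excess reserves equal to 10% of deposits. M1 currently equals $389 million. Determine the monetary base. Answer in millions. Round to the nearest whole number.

The money multiplier is m = (1 + c) / (rr + e + c) = (1 + 0.457) / (0.04 + 0.1 + 0.457) ≈ 2.4405.
MB = M / m = 389 / 2.4405 ≈ 159.3936 million.

$159 million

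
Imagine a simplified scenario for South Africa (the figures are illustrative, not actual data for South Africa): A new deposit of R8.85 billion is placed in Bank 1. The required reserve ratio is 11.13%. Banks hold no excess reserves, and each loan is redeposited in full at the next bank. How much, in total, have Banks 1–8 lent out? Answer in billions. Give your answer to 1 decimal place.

Bank i lends (1 − rr)^i of the original deposit: Bank 1 lends 8.85·0.8887 ≈ 7.8650, Bank 2 lends 8.85·0.8887² ≈ 6.9896, and so on.
Summing a geometric series: total = 8.85·[0.8887·(1 − 0.8887^8) / (1 − 0.8887)] ≈ 43.1704 billion.

R43.2 billion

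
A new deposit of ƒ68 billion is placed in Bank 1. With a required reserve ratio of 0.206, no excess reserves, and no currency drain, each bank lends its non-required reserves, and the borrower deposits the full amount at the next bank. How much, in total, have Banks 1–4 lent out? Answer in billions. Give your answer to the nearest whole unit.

ƒ158 billion

Bank i lends (1 − rr)^i of the original deposit: Bank 1 lends 68·0.7940 = 53.9920, Bank 2 lends 68·0.7940² ≈ 42.8696, and so on.
Summing a geometric series: total = 68·[0.7940·(1 − 0.7940^4) / (1 − 0.7940)] ≈ 157.9267 billion.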